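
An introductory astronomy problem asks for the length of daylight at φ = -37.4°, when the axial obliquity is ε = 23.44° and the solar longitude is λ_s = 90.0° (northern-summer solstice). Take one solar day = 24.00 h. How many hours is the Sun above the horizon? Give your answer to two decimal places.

9.42 h

Solar declination: sin δ = sin ε · sin λ_s = sin 23.44° × sin 90.0° = 0.39779, so δ = +23.440°.
cos H₀ = −tan φ · tan δ = −tan(-37.4°) × tan(+23.440°) = 0.3315, so H₀ = 1.2329 rad = 70.64°.
Daylight = 2H₀/(2π) × 24.00 h = (1.2329/π) × 24.00 = 9.42 h.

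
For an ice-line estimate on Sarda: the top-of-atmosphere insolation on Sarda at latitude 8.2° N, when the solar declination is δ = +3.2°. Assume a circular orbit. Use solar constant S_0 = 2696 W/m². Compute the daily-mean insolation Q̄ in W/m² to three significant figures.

Q̄ ≈ 859 W/m²

cos h₀ = −tan(+8.2°) tan(+3.200°) = -0.0081, h₀ = 1.5789 rad.
Bracket: h₀ sin ϕ sin δ + cos ϕ cos δ sin h₀ = 1.5789×0.14263×0.05582 + 0.98978×0.99844×0.99997 = 0.012571 + 0.988206 = 1.000777.
Q̄ = (S_0/π) × [bracket] = (2696/π) × 1.000777 = 858.8 W/m².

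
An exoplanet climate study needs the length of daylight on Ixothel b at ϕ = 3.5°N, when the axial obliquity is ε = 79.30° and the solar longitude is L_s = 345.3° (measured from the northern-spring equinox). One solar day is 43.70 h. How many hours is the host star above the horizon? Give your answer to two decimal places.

Solar declination: sin δ = sin ε · sin L_s = sin 79.30° × sin 345.3° = -0.24935, so δ = -14.439°.
cos h₀ = −tan ϕ · tan δ = −tan(+3.5°) × tan(-14.439°) = 0.0157, so h₀ = 1.5550 rad = 89.10°.
Daylight = 2h₀/(2π) × 43.70 h = (1.5550/π) × 43.70 = 21.63 h.

21.63 h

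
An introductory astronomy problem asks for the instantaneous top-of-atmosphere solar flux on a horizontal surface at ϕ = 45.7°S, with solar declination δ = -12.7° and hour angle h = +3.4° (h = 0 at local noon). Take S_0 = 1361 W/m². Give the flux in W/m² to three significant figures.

1.14e+03 W/m²

cos θ_z = sin ϕ sin δ + cos ϕ cos δ cos h = 0.157342 + 0.680129 = 0.837471.
Flux = S_0 · cos θ_z = 1361 × 0.837471 = 1140 W/m².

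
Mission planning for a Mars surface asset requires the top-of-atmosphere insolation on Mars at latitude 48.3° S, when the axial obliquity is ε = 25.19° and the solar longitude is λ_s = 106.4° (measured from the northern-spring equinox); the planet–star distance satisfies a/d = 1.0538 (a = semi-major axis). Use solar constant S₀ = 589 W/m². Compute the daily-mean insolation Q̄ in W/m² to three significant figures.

Solar declination: sin δ = sin ε · sin λ_s = sin 25.19° × sin 106.4° = 0.40830, so δ = +24.098°.
cos H₀ = −tan(-48.3°) tan(+24.098°) = 0.5020, H₀ = 1.0449 rad.
Bracket: H₀ sin φ sin δ + cos φ cos δ sin H₀ = 1.0449×-0.74664×0.40830 + 0.66523×0.91285×0.86485 = -0.318541 + 0.525185 = 0.206644.
Inverse-square distance factor (a/d)² = 1.0538² = 1.110494.
Q̄ = (S₀/π) × 1.110494 × [bracket] = (589/π) × 1.110494 × 0.206644 = 43.02 W/m².

Q̄ ≈ 43.0 W/m²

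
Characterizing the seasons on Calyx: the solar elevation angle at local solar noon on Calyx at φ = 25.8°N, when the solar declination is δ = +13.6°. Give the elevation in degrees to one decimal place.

77.8°

At local noon the hour angle is zero, so the zenith angle equals |φ − δ| = |+25.8° − (+13.600°)| = 12.200°.
Elevation = 90° − 12.200° = 77.8°.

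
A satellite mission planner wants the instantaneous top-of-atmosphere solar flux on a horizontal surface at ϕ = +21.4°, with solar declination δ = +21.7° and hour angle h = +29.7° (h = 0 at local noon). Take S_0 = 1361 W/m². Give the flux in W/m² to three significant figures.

1.21e+03 W/m²

cos θ_z = sin ϕ sin δ + cos ϕ cos δ cos h = 0.134912 + 0.751431 = 0.886343.
Flux = S_0 · cos θ_z = 1361 × 0.886343 = 1206 W/m².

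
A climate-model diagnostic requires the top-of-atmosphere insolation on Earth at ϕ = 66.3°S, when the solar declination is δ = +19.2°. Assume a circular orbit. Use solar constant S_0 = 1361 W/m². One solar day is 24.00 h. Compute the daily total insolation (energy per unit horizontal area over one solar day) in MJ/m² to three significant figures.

1.27 MJ/m²

cos h₀ = −tan(-66.3°) tan(+19.200°) = 0.7933, h₀ = 0.6546 rad.
Bracket: h₀ sin ϕ sin δ + cos ϕ cos δ sin h₀ = 0.6546×-0.91566×0.32887 + 0.40195×0.94438×0.60882 = -0.197122 + 0.231104 = 0.033982.
Q̄ = (S_0/π) × [bracket] = (1361/π) × 0.033982 = 14.722 W/m².
Daily total = Q̄ × 24.00 h × 3600 s/h = 14.722 × 24.00 × 3600 / 10⁶ = 1.272 MJ/m².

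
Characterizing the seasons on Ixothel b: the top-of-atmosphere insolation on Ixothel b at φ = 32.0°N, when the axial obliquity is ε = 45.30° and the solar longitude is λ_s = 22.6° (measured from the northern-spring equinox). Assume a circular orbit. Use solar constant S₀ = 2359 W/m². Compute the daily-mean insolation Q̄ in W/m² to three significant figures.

Solar declination: sin δ = sin ε · sin λ_s = sin 45.30° × sin 22.6° = 0.27316, so δ = +15.852°.
cos H₀ = −tan(+32.0°) tan(+15.852°) = -0.1774, H₀ = 1.7492 rad.
Bracket: H₀ sin φ sin δ + cos φ cos δ sin H₀ = 1.7492×0.52992×0.27316 + 0.84805×0.96197×0.98413 = 0.253202 + 0.802852 = 1.056054.
Q̄ = (S₀/π) × [bracket] = (2359/π) × 1.056054 = 793.0 W/m².

Q̄ ≈ 793 W/m²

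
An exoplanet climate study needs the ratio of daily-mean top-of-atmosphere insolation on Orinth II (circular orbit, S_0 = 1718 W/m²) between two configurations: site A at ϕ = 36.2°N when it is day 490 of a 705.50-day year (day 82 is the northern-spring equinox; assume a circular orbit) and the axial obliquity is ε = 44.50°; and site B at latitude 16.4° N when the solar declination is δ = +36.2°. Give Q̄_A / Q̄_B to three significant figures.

— Configuration A (ϕ=+36.2°):
Solar longitude: L_s = 360° × (490 − 82)/705.50 = 208.193°.
sin δ = sin 44.50° × sin 208.193° = -0.33114, so δ = -19.338°.
cos h₀ = −tan(+36.2°) tan(-19.338°) = 0.2568, h₀ = 1.3110 rad.
Bracket: h₀ sin ϕ sin δ + cos ϕ cos δ sin h₀ = 1.3110×0.59061×-0.33114 + 0.80696×0.94358×0.96645 = -0.256398 + 0.735885 = 0.479487.
Q̄ = (S_0/π) × [bracket] = (1718/π) × 0.479487 = 262.21 W/m².
— Configuration B (ϕ=+16.4°):
cos h₀ = −tan(+16.4°) tan(+36.200°) = -0.2154, h₀ = 1.7879 rad.
Bracket: h₀ sin ϕ sin δ + cos ϕ cos δ sin h₀ = 1.7879×0.28234×0.59061 + 0.95931×0.80696×0.97652 = 0.298137 + 0.755948 = 1.054085.
Q̄ = (S_0/π) × [bracket] = (1718/π) × 1.054085 = 576.43 W/m².
Ratio Q̄_A / Q̄_B = 262.21 / 576.43 = 0.4549.

Q̄_A / Q̄_B ≈ 0.455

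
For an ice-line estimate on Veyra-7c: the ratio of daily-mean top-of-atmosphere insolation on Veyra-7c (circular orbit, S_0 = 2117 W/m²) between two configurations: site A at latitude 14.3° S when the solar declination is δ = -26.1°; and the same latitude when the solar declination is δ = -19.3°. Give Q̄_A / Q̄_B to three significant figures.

— Configuration A (ϕ=-14.3°):
cos h₀ = −tan(-14.3°) tan(-26.100°) = -0.1249, h₀ = 1.6960 rad.
Bracket: h₀ sin ϕ sin δ + cos ϕ cos δ sin h₀ = 1.6960×-0.24700×-0.43994 + 0.96902×0.89803×0.99217 = 0.184296 + 0.863395 = 1.047691.
Q̄ = (S_0/π) × [bracket] = (2117/π) × 1.047691 = 706.00 W/m².
— Configuration B (ϕ=-14.3°):
cos h₀ = −tan(-14.3°) tan(-19.300°) = -0.0893, h₀ = 1.6602 rad.
Bracket: h₀ sin ϕ sin δ + cos ϕ cos δ sin h₀ = 1.6602×-0.24700×-0.33051 + 0.96902×0.94380×0.99601 = 0.135532 + 0.910912 = 1.046444.
Q̄ = (S_0/π) × [bracket] = (2117/π) × 1.046444 = 705.16 W/m².
Ratio Q̄_A / Q̄_B = 706.00 / 705.16 = 1.001.

Q̄_A / Q̄_B ≈ 1.00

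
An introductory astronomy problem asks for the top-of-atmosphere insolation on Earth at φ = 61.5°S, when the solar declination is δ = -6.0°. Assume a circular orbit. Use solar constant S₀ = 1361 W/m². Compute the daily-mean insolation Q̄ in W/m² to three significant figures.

Q̄ ≈ 272 W/m²

cos H₀ = −tan(-61.5°) tan(-6.000°) = -0.1936, H₀ = 1.7656 rad.
Bracket: H₀ sin φ sin δ + cos φ cos δ sin H₀ = 1.7656×-0.87882×-0.10453 + 0.47716×0.99452×0.98108 = 0.162193 + 0.465567 = 0.627760.
Q̄ = (S₀/π) × [bracket] = (1361/π) × 0.627760 = 272.0 W/m².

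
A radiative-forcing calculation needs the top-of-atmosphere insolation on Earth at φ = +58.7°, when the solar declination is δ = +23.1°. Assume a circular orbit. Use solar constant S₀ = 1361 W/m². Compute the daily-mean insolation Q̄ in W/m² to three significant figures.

cos H₀ = −tan(+58.7°) tan(+23.100°) = -0.7015, H₀ = 2.3483 rad.
Bracket: H₀ sin φ sin δ + cos φ cos δ sin H₀ = 2.3483×0.85446×0.39234 + 0.51952×0.91982×0.71264 = 0.787241 + 0.340546 = 1.127787.
Q̄ = (S₀/π) × [bracket] = (1361/π) × 1.127787 = 488.6 W/m².

Q̄ ≈ 489 W/m²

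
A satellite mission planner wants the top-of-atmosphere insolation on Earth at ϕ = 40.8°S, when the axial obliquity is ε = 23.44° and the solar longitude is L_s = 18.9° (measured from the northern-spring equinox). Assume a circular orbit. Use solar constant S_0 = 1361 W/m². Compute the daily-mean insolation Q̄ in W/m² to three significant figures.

Q̄ ≈ 270 W/m²

Solar declination: sin δ = sin ε · sin L_s = sin 23.44° × sin 18.9° = 0.12885, so δ = +7.403°.
cos h₀ = −tan(-40.8°) tan(+7.403°) = 0.1122, h₀ = 1.4584 rad.
Bracket: h₀ sin ϕ sin δ + cos ϕ cos δ sin h₀ = 1.4584×-0.65342×0.12885 + 0.75700×0.99166×0.99369 = -0.122787 + 0.745950 = 0.623163.
Q̄ = (S_0/π) × [bracket] = (1361/π) × 0.623163 = 270.0 W/m².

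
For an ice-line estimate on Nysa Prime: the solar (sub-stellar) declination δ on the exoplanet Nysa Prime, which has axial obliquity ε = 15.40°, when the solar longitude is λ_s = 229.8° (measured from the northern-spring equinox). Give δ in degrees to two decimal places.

sin δ = sin ε · sin λ_s = sin 15.40° × sin 229.8° = -0.202831.
δ = arcsin(-0.202831) = -11.70°.

δ = -11.70°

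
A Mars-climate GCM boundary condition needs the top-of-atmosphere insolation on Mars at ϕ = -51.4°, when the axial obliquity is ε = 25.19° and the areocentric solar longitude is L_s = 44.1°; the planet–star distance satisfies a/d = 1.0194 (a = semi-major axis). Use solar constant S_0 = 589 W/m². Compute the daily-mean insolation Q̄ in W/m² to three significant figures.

sin δ = sin 25.19° × sin 44.1° = 0.29620, so δ = +17.229°.
cos h₀ = −tan(-51.4°) tan(+17.229°) = 0.3885, h₀ = 1.1718 rad.
Bracket: h₀ sin ϕ sin δ + cos ϕ cos δ sin h₀ = 1.1718×-0.78152×0.29620 + 0.62388×0.95513×0.92146 = -0.271256 + 0.549086 = 0.277830.
Inverse-square distance factor (a/d)² = 1.0194² = 1.039176.
Q̄ = (S_0/π) × 1.039176 × [bracket] = (589/π) × 1.039176 × 0.277830 = 54.13 W/m².

Q̄ ≈ 54.1 W/m²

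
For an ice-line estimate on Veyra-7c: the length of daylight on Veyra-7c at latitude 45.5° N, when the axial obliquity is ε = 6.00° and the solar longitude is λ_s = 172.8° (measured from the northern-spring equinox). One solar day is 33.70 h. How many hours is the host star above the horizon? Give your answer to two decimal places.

16.99 h

Solar declination: sin δ = sin ε · sin λ_s = sin 6.00° × sin 172.8° = 0.01310, so δ = +0.751°.
cos H₀ = −tan φ · tan δ = −tan(+45.5°) × tan(+0.751°) = -0.0133, so H₀ = 1.5841 rad = 90.76°.
Daylight = 2H₀/(2π) × 33.70 h = (1.5841/π) × 33.70 = 16.99 h.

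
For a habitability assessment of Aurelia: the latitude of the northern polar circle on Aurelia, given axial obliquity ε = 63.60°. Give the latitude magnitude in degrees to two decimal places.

The polar circle is the lowest latitude that experiences at least one full rotation of continuous daylight at the northern-summer solstice; it lies at |φ| = 90° − ε = 90° − 63.60° = 26.40°.

26.40°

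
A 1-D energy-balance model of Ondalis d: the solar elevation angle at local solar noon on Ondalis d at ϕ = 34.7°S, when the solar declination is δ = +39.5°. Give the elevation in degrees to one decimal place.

At local noon the hour angle is zero, so the zenith angle equals |ϕ − δ| = |-34.7° − (+39.500°)| = 74.200°.
Elevation = 90° − 74.200° = 15.8°.

15.8°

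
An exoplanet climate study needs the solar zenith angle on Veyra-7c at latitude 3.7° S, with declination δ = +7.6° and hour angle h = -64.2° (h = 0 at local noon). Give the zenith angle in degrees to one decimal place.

θ_z = 65.0°

cos θ_z = sin φ sin δ + cos φ cos δ cos h = -0.008535 + 0.430509 = 0.421974.
θ_z = arccos(0.421974) = 65.0°.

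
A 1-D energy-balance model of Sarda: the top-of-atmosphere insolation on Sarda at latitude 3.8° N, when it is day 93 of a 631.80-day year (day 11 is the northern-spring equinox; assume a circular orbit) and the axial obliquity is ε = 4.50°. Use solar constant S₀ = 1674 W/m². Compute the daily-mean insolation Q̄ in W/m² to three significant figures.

Solar longitude: λ_s = 360° × (93 − 11)/631.80 = 46.724°.
sin δ = sin 4.50° × sin 46.724° = 0.05712, so δ = +3.275°.
cos H₀ = −tan(+3.8°) tan(+3.275°) = -0.0038, H₀ = 1.5746 rad.
Bracket: H₀ sin φ sin δ + cos φ cos δ sin H₀ = 1.5746×0.06627×0.05712 + 0.99780×0.99837×0.99999 = 0.005960 + 0.996164 = 1.002124.
Q̄ = (S₀/π) × [bracket] = (1674/π) × 1.002124 = 534.0 W/m².

Q̄ ≈ 534 W/m²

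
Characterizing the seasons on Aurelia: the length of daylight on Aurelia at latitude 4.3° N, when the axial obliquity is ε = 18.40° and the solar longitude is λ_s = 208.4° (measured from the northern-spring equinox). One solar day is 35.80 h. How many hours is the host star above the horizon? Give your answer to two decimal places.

Solar declination: sin δ = sin ε · sin λ_s = sin 18.40° × sin 208.4° = -0.15013, so δ = -8.634°.
cos H₀ = −tan φ · tan δ = −tan(+4.3°) × tan(-8.634°) = 0.0114, so H₀ = 1.5594 rad = 89.35°.
Daylight = 2H₀/(2π) × 35.80 h = (1.5594/π) × 35.80 = 17.77 h.

17.77 h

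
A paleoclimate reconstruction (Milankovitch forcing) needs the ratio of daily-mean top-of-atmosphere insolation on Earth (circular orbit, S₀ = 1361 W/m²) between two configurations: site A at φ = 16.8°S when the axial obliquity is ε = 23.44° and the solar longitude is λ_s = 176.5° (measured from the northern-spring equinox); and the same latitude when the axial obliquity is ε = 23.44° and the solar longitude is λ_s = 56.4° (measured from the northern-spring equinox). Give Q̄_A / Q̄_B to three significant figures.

Q̄_A / Q̄_B ≈ 1.25

— Configuration A (φ=-16.8°):
Solar declination: sin δ = sin ε · sin λ_s = sin 23.44° × sin 176.5° = 0.02428, so δ = +1.392°.
cos H₀ = −tan(-16.8°) tan(+1.392°) = 0.0073, H₀ = 1.5635 rad.
Bracket: H₀ sin φ sin δ + cos φ cos δ sin H₀ = 1.5635×-0.28903×0.02428 + 0.95732×0.99971×0.99997 = -0.010972 + 0.957014 = 0.946042.
Q̄ = (S₀/π) × [bracket] = (1361/π) × 0.946042 = 409.84 W/m².
— Configuration B (φ=-16.8°):
Solar declination: sin δ = sin ε · sin λ_s = sin 23.44° × sin 56.4° = 0.33133, so δ = +19.349°.
cos H₀ = −tan(-16.8°) tan(+19.349°) = 0.1060, H₀ = 1.4646 rad.
Bracket: H₀ sin φ sin δ + cos φ cos δ sin H₀ = 1.4646×-0.28903×0.33133 + 0.95732×0.94352×0.99436 = -0.140256 + 0.898156 = 0.757900.
Q̄ = (S₀/π) × [bracket] = (1361/π) × 0.757900 = 328.34 W/m².
Ratio Q̄_A / Q̄_B = 409.84 / 328.34 = 1.248.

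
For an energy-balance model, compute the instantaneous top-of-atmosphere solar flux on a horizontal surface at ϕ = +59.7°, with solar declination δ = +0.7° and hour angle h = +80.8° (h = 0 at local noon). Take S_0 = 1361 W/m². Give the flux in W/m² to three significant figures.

124 W/m²

cos θ_z = sin ϕ sin δ + cos ϕ cos δ cos h = 0.010548 + 0.080658 = 0.091206.
Flux = S_0 · cos θ_z = 1361 × 0.091206 = 124.1 W/m².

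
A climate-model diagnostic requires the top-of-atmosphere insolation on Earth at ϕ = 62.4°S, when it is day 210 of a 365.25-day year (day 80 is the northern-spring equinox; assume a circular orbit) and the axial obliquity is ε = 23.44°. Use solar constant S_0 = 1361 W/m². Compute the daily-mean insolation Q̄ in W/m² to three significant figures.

Solar longitude: L_s = 360° × (210 − 80)/365.25 = 128.131°.
sin δ = sin 23.44° × sin 128.131° = 0.31290, so δ = +18.234°.
cos h₀ = −tan(-62.4°) tan(+18.234°) = 0.6302, h₀ = 0.8890 rad.
Bracket: h₀ sin ϕ sin δ + cos ϕ cos δ sin h₀ = 0.8890×-0.88620×0.31290 + 0.46330×0.94979×0.77646 = -0.246513 + 0.341672 = 0.095159.
Q̄ = (S_0/π) × [bracket] = (1361/π) × 0.095159 = 41.22 W/m².

Q̄ ≈ 41.2 W/m²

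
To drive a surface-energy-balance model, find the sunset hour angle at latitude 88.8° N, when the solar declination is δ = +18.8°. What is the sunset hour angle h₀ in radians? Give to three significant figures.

h₀ = 3.14 rad

Sunrise equation: cos h₀ = −tan ϕ · tan δ = -16.2519 ≤ −1, so the Sun never sets (polar day) and h₀ = π.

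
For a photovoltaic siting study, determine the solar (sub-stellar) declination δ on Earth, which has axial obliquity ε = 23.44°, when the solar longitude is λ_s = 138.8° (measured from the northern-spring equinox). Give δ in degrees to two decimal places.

sin δ = sin ε · sin λ_s = sin 23.44° × sin 138.8° = 0.262019.
δ = arcsin(0.262019) = +15.19°.

δ = +15.19°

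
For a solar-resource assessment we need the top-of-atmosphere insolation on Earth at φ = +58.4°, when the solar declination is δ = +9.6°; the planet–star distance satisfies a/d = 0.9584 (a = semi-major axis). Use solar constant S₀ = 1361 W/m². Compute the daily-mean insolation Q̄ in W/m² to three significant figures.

cos H₀ = −tan(+58.4°) tan(+9.600°) = -0.2749, H₀ = 1.8493 rad.
Bracket: H₀ sin φ sin δ + cos φ cos δ sin H₀ = 1.8493×0.85173×0.16677 + 0.52399×0.98600×0.96146 = 0.262680 + 0.496742 = 0.759422.
Inverse-square distance factor (a/d)² = 0.9584² = 0.918531.
Q̄ = (S₀/π) × 0.918531 × [bracket] = (1361/π) × 0.918531 × 0.759422 = 302.2 W/m².

Q̄ ≈ 302 W/m²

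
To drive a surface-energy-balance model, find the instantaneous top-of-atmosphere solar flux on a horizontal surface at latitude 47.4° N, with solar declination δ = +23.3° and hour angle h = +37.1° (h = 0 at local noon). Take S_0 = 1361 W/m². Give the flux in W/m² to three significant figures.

1.07e+03 W/m²

cos θ_z = sin ϕ sin δ + cos ϕ cos δ cos h = 0.291160 + 0.495837 = 0.786997.
Flux = S_0 · cos θ_z = 1361 × 0.786997 = 1071 W/m².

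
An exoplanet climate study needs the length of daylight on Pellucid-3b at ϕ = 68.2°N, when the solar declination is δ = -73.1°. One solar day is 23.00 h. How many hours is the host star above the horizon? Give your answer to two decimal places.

cos h₀ = −tan ϕ · tan δ = 8.2291 ≥ 1, so the host star never rises (polar night) and h₀ = 0.
Daylight = 2h₀/(2π) × 23.00 h = (0.0000/π) × 23.00 = 0.00 h.

0.00 h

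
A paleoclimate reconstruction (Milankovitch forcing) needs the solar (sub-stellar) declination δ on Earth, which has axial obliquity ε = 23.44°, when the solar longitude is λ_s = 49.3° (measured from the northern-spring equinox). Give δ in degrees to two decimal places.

sin δ = sin ε · sin λ_s = sin 23.44° × sin 49.3° = 0.301577.
δ = arcsin(0.301577) = +17.55°.

δ = +17.55°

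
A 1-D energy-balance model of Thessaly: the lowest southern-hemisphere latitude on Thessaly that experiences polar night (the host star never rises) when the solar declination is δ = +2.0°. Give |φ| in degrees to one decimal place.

Polar night requires cos H₀ = −tan φ tan δ ≥ 1, i.e. tan φ tan δ ≤ −1.
The boundary is |tan φ| · |tan δ| = 1, so |φ| = 90° − |δ| = 90° − 2.0° = 88.0° in the southern hemisphere.

|φ| = 88.0°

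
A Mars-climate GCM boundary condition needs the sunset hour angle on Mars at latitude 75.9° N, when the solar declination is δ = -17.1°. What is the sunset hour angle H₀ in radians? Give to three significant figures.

H₀ = 0.00 rad

cos H₀ = −tan φ · tan δ = 1.2248 ≥ 1, so the Sun never rises (polar night) and H₀ = 0.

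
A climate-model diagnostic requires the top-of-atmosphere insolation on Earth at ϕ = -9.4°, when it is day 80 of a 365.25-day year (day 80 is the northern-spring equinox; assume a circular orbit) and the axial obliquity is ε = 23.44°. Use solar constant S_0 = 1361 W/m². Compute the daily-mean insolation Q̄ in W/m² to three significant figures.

Solar longitude: L_s = 360° × (80 − 80)/365.25 = 0.000°.
sin δ = sin 23.44° × sin 0.000° = 0.00000, so δ = +0.000°.
cos h₀ = −tan(-9.4°) tan(+0.000°) = 0.0000, h₀ = 1.5708 rad.
Bracket: h₀ sin ϕ sin δ + cos ϕ cos δ sin h₀ = 1.5708×-0.16333×0.00000 + 0.98657×1.00000×1.00000 = -0.000000 + 0.986570 = 0.986570.
Q̄ = (S_0/π) × [bracket] = (1361/π) × 0.986570 = 427.4 W/m².

Q̄ ≈ 427 W/m²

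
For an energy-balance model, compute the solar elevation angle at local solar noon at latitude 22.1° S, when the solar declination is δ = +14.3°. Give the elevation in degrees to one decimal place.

53.6°

At local noon the hour angle is zero, so the zenith angle equals |ϕ − δ| = |-22.1° − (+14.300°)| = 36.400°.
Elevation = 90° − 36.400° = 53.6°.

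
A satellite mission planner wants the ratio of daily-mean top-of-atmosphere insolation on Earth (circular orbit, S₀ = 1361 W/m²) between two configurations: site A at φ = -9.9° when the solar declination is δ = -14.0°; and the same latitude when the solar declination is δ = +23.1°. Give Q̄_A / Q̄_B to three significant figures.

Q̄_A / Q̄_B ≈ 1.27

— Configuration A (φ=-9.9°):
cos H₀ = −tan(-9.9°) tan(-14.000°) = -0.0435, H₀ = 1.6143 rad.
Bracket: H₀ sin φ sin δ + cos φ cos δ sin H₀ = 1.6143×-0.17193×-0.24192 + 0.98511×0.97030×0.99905 = 0.067144 + 0.954944 = 1.022088.
Q̄ = (S₀/π) × [bracket] = (1361/π) × 1.022088 = 442.79 W/m².
— Configuration B (φ=-9.9°):
cos H₀ = −tan(-9.9°) tan(+23.100°) = 0.0744, H₀ = 1.4963 rad.
Bracket: H₀ sin φ sin δ + cos φ cos δ sin H₀ = 1.4963×-0.17193×0.39234 + 0.98511×0.91982×0.99723 = -0.100933 + 0.903614 = 0.802681.
Q̄ = (S₀/π) × [bracket] = (1361/π) × 0.802681 = 347.74 W/m².
Ratio Q̄_A / Q̄_B = 442.79 / 347.74 = 1.273.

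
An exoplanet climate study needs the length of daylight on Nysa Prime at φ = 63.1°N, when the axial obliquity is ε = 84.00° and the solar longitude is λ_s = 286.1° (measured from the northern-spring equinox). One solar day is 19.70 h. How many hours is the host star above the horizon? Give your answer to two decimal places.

0.00 h

Solar declination: sin δ = sin ε · sin λ_s = sin 84.00° × sin 286.1° = -0.95552, so δ = -72.846°.
cos H₀ = −tan φ · tan δ = 6.3858 ≥ 1, so the host star never rises (polar night) and H₀ = 0.
Daylight = 2H₀/(2π) × 19.70 h = (0.0000/π) × 19.70 = 0.00 h.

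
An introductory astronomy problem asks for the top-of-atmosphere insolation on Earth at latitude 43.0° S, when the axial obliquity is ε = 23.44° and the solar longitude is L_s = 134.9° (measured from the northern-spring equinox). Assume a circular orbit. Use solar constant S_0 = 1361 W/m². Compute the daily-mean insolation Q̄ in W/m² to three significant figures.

Q̄ ≈ 185 W/m²

Solar declination: sin δ = sin ε · sin L_s = sin 23.44° × sin 134.9° = 0.28177, so δ = +16.366°.
cos h₀ = −tan(-43.0°) tan(+16.366°) = 0.2739, h₀ = 1.2934 rad.
Bracket: h₀ sin ϕ sin δ + cos ϕ cos δ sin h₀ = 1.2934×-0.68200×0.28177 + 0.73135×0.95948×0.96177 = -0.248549 + 0.674889 = 0.426340.
Q̄ = (S_0/π) × [bracket] = (1361/π) × 0.426340 = 184.7 W/m².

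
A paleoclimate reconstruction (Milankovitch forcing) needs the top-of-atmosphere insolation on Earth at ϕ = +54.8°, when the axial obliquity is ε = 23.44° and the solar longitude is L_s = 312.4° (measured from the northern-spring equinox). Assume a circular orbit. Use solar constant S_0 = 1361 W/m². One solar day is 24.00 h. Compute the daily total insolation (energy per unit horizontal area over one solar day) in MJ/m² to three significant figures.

8.50 MJ/m²

Solar declination: sin δ = sin ε · sin L_s = sin 23.44° × sin 312.4° = -0.29375, so δ = -17.083°.
cos h₀ = −tan(+54.8°) tan(-17.083°) = 0.4356, h₀ = 1.1201 rad.
Bracket: h₀ sin ϕ sin δ + cos ϕ cos δ sin h₀ = 1.1201×0.81714×-0.29375 + 0.57643×0.95588×0.90012 = -0.268863 + 0.495964 = 0.227101.
Q̄ = (S_0/π) × [bracket] = (1361/π) × 0.227101 = 98.385 W/m².
Daily total = Q̄ × 24.00 h × 3600 s/h = 98.385 × 24.00 × 3600 / 10⁶ = 8.500 MJ/m².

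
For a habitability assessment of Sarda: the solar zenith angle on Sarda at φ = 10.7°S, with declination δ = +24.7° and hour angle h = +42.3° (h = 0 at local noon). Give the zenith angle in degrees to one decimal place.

cos θ_z = sin φ sin δ + cos φ cos δ cos h = -0.077584 + 0.660277 = 0.582693.
θ_z = arccos(0.582693) = 54.4°.

θ_z = 54.4°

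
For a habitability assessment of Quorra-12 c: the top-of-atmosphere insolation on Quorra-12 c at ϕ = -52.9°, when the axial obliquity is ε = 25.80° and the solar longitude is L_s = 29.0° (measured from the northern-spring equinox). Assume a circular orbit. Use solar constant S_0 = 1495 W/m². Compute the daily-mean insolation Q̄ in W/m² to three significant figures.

Q̄ ≈ 166 W/m²

Solar declination: sin δ = sin ε · sin L_s = sin 25.80° × sin 29.0° = 0.21100, so δ = +12.181°.
cos h₀ = −tan(-52.9°) tan(+12.181°) = 0.2854, h₀ = 1.2813 rad.
Bracket: h₀ sin ϕ sin δ + cos ϕ cos δ sin h₀ = 1.2813×-0.79758×0.21100 + 0.60321×0.97749×0.95840 = -0.215629 + 0.565103 = 0.349474.
Q̄ = (S_0/π) × [bracket] = (1495/π) × 0.349474 = 166.3 W/m².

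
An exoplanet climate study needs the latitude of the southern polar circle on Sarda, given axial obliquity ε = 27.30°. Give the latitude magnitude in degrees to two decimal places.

The polar circle is the lowest latitude that experiences at least one full rotation of continuous darkness at the northern-summer solstice; it lies at |φ| = 90° − ε = 90° − 27.30° = 62.70°.

62.70°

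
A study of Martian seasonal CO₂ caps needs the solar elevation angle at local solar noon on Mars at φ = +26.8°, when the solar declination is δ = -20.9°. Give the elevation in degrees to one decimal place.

At local noon the hour angle is zero, so the zenith angle equals |φ − δ| = |+26.8° − (-20.900°)| = 47.700°.
Elevation = 90° − 47.700° = 42.3°.

42.3°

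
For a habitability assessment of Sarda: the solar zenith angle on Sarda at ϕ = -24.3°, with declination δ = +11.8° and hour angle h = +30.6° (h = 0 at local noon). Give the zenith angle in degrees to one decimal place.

θ_z = 46.9°

cos θ_z = sin ϕ sin δ + cos ϕ cos δ cos h = -0.084153 + 0.767905 = 0.683752.
θ_z = arccos(0.683752) = 46.9°.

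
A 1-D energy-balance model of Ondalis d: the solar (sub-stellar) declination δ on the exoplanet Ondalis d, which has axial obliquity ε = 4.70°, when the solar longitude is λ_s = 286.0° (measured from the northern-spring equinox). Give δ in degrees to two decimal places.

δ = -4.52°

sin δ = sin ε · sin λ_s = sin 4.70° × sin 286.0° = -0.078764.
δ = arcsin(-0.078764) = -4.52°.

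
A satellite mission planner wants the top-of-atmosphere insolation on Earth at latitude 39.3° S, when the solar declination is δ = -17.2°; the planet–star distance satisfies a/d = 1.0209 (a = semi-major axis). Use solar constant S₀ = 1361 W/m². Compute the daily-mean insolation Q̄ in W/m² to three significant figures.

cos H₀ = −tan(-39.3°) tan(-17.200°) = -0.2534, H₀ = 1.8270 rad.
Bracket: H₀ sin φ sin δ + cos φ cos δ sin H₀ = 1.8270×-0.63338×-0.29571 + 0.77384×0.95528×0.96737 = 0.342191 + 0.715113 = 1.057304.
Inverse-square distance factor (a/d)² = 1.0209² = 1.042237.
Q̄ = (S₀/π) × 1.042237 × [bracket] = (1361/π) × 1.042237 × 1.057304 = 477.4 W/m².

Q̄ ≈ 477 W/m²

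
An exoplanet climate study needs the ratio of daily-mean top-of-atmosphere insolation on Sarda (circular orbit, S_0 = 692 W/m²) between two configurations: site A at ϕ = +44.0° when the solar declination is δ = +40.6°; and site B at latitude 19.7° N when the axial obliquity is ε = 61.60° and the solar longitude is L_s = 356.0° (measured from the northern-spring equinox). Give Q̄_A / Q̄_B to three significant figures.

Q̄_A / Q̄_B ≈ 1.61

— Configuration A (ϕ=+44.0°):
cos h₀ = −tan(+44.0°) tan(+40.600°) = -0.8277, h₀ = 2.5458 rad.
Bracket: h₀ sin ϕ sin δ + cos ϕ cos δ sin h₀ = 2.5458×0.69466×0.65077 + 0.71934×0.75927×0.56118 = 1.150864 + 0.306502 = 1.457366.
Q̄ = (S_0/π) × [bracket] = (692/π) × 1.457366 = 321.01 W/m².
— Configuration B (ϕ=+19.7°):
Solar declination: sin δ = sin ε · sin L_s = sin 61.60° × sin 356.0° = -0.06136, so δ = -3.518°.
cos h₀ = −tan(+19.7°) tan(-3.518°) = 0.0220, h₀ = 1.5488 rad.
Bracket: h₀ sin ϕ sin δ + cos ϕ cos δ sin h₀ = 1.5488×0.33710×-0.06136 + 0.94147×0.99812×0.99976 = -0.032036 + 0.939475 = 0.907439.
Q̄ = (S_0/π) × [bracket] = (692/π) × 0.907439 = 199.88 W/m².
Ratio Q̄_A / Q̄_B = 321.01 / 199.88 = 1.606.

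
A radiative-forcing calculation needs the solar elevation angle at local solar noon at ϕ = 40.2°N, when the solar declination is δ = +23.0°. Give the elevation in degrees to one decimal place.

At local noon the hour angle is zero, so the zenith angle equals |ϕ − δ| = |+40.2° − (+23.000°)| = 17.200°.
Elevation = 90° − 17.200° = 72.8°.

72.8°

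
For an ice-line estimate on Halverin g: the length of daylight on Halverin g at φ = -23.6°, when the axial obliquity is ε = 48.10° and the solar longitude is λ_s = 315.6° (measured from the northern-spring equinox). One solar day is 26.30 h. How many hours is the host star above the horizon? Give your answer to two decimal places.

Solar declination: sin δ = sin ε · sin λ_s = sin 48.10° × sin 315.6° = -0.52077, so δ = -31.384°.
cos H₀ = −tan φ · tan δ = −tan(-23.6°) × tan(-31.384°) = -0.2665, so H₀ = 1.8406 rad = 105.46°.
Daylight = 2H₀/(2π) × 26.30 h = (1.8406/π) × 26.30 = 15.41 h.

15.41 h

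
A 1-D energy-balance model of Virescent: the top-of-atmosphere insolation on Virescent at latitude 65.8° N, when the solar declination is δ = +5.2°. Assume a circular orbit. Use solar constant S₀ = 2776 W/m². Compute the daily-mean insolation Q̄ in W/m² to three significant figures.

cos H₀ = −tan(+65.8°) tan(+5.200°) = -0.2025, H₀ = 1.7747 rad.
Bracket: H₀ sin φ sin δ + cos φ cos δ sin H₀ = 1.7747×0.91212×0.09063 + 0.40992×0.99588×0.97928 = 0.146706 + 0.399773 = 0.546479.
Q̄ = (S₀/π) × [bracket] = (2776/π) × 0.546479 = 482.9 W/m².

Q̄ ≈ 483 W/m²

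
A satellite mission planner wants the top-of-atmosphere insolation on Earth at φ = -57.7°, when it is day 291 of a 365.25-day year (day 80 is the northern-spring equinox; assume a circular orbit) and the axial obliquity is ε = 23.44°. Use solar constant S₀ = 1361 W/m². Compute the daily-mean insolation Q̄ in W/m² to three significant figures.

Q̄ ≈ 345 W/m²

Solar longitude: λ_s = 360° × (291 − 80)/365.25 = 207.967°.
sin δ = sin 23.44° × sin 207.967° = -0.18655, so δ = -10.751°.
cos H₀ = −tan(-57.7°) tan(-10.751°) = -0.3004, H₀ = 1.8759 rad.
Bracket: H₀ sin φ sin δ + cos φ cos δ sin H₀ = 1.8759×-0.84526×-0.18655 + 0.53435×0.98245×0.95382 = 0.295798 + 0.500729 = 0.796527.
Q̄ = (S₀/π) × [bracket] = (1361/π) × 0.796527 = 345.1 W/m².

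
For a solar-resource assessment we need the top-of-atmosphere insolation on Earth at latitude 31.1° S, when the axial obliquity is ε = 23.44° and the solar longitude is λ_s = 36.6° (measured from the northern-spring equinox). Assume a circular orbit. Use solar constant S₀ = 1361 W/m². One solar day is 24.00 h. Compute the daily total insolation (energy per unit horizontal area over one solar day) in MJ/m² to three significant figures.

Solar declination: sin δ = sin ε · sin λ_s = sin 23.44° × sin 36.6° = 0.23717, so δ = +13.720°.
cos H₀ = −tan(-31.1°) tan(+13.720°) = 0.1473, H₀ = 1.4230 rad.
Bracket: H₀ sin φ sin δ + cos φ cos δ sin H₀ = 1.4230×-0.51653×0.23717 + 0.85627×0.97147×0.98910 = -0.174325 + 0.822774 = 0.648449.
Q̄ = (S₀/π) × [bracket] = (1361/π) × 0.648449 = 280.92 W/m².
Daily total = Q̄ × 24.00 h × 3600 s/h = 280.92 × 24.00 × 3600 / 10⁶ = 24.27 MJ/m².

24.3 MJ/m²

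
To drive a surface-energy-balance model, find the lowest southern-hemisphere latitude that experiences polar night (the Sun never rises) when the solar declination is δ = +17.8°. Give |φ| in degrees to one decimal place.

Polar night requires cos H₀ = −tan φ tan δ ≥ 1, i.e. tan φ tan δ ≤ −1.
The boundary is |tan φ| · |tan δ| = 1, so |φ| = 90° − |δ| = 90° − 17.8° = 72.2° in the southern hemisphere.

|φ| = 72.2°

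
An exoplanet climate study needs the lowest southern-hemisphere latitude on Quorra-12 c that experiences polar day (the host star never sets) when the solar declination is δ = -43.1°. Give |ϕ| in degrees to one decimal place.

Polar day requires cos h₀ = −tan ϕ tan δ ≤ −1, i.e. tan ϕ tan δ ≥ 1.
The boundary is |tan ϕ| · |tan δ| = 1, so |ϕ| = 90° − |δ| = 90° − 43.1° = 46.9° in the southern hemisphere.

|ϕ| = 46.9°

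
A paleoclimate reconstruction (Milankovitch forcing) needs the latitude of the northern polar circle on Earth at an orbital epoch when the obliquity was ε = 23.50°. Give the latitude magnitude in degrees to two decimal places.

The polar circle is the lowest latitude that experiences at least one full rotation of continuous daylight at the northern-summer solstice; it lies at |ϕ| = 90° − ε = 90° − 23.50° = 66.50°.

66.50°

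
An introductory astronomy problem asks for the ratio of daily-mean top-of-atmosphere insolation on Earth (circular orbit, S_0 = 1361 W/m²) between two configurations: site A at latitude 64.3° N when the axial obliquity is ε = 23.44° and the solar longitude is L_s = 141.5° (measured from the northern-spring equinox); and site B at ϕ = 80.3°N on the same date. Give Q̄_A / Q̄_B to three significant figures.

— Configuration A (ϕ=+64.3°):
Solar declination: sin δ = sin ε · sin L_s = sin 23.44° × sin 141.5° = 0.24763, so δ = +14.337°.
cos h₀ = −tan(+64.3°) tan(+14.337°) = -0.5311, h₀ = 2.1307 rad.
Bracket: h₀ sin ϕ sin δ + cos ϕ cos δ sin h₀ = 2.1307×0.90108×0.24763 + 0.43366×0.96885×0.84732 = 0.475433 + 0.356003 = 0.831436.
Q̄ = (S_0/π) × [bracket] = (1361/π) × 0.831436 = 360.19 W/m².
— Configuration B (ϕ=+80.3°):
cos h₀ = −tan(+80.3°) tan(+14.337°) = -1.4953 ≤ −1 ⇒ polar day, h₀ = π.
Bracket: h₀ sin ϕ sin δ + cos ϕ cos δ sin h₀ = 3.1416×0.98570×0.24763 + 0.16849×0.96885×0.00000 = 0.766830 + 0.000000 = 0.766830.
Q̄ = (S_0/π) × [bracket] = (1361/π) × 0.766830 = 332.21 W/m².
Ratio Q̄_A / Q̄_B = 360.19 / 332.21 = 1.084.

Q̄_A / Q̄_B ≈ 1.08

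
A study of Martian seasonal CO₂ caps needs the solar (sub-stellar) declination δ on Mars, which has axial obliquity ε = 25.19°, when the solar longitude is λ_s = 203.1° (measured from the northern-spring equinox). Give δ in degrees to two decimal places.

sin δ = sin ε · sin λ_s = sin 25.19° × sin 203.1° = -0.166987.
δ = arcsin(-0.166987) = -9.61°.

δ = -9.61°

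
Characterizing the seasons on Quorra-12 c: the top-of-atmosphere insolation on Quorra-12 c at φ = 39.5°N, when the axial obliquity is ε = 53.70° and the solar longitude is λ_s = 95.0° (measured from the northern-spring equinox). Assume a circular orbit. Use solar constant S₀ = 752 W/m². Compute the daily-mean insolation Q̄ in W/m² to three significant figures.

Solar declination: sin δ = sin ε · sin λ_s = sin 53.70° × sin 95.0° = 0.80286, so δ = +53.404°.
cos H₀ = −tan(+39.5°) tan(+53.404°) = -1.1101 ≤ −1 ⇒ polar day, H₀ = π.
Bracket: H₀ sin φ sin δ + cos φ cos δ sin H₀ = 3.1416×0.63608×0.80286 + 0.77162×0.59617×0.00000 = 1.604362 + 0.000000 = 1.604362.
Q̄ = (S₀/π) × [bracket] = (752/π) × 1.604362 = 384.0 W/m².

Q̄ ≈ 384 W/m²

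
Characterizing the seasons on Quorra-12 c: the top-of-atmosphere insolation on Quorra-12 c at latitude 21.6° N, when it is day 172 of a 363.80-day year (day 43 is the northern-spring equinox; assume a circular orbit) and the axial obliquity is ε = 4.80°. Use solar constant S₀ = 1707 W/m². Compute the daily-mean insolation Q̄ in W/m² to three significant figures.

Solar longitude: λ_s = 360° × (172 − 43)/363.80 = 127.653°.
sin δ = sin 4.80° × sin 127.653° = 0.06625, so δ = +3.799°.
cos H₀ = −tan(+21.6°) tan(+3.799°) = -0.0263, H₀ = 1.5971 rad.
Bracket: H₀ sin φ sin δ + cos φ cos δ sin H₀ = 1.5971×0.36812×0.06625 + 0.92978×0.99780×0.99965 = 0.038950 + 0.927410 = 0.966360.
Q̄ = (S₀/π) × [bracket] = (1707/π) × 0.966360 = 525.1 W/m².

Q̄ ≈ 525 W/m²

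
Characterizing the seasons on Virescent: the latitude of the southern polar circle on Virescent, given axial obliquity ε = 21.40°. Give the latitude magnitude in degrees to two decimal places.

The polar circle is the lowest latitude that experiences at least one full rotation of continuous darkness at the northern-summer solstice; it lies at |φ| = 90° − ε = 90° − 21.40° = 68.60°.

68.60°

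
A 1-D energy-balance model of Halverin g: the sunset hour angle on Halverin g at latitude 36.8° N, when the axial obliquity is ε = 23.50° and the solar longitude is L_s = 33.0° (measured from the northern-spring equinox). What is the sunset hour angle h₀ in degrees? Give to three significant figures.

Solar declination: sin δ = sin ε · sin L_s = sin 23.50° × sin 33.0° = 0.21717, so δ = +12.543°.
cos h₀ = −tan ϕ · tan δ = −tan(+36.8°) × tan(+12.543°) = -0.1664, so h₀ = 1.7380 rad = 99.58°.

h₀ = 99.6°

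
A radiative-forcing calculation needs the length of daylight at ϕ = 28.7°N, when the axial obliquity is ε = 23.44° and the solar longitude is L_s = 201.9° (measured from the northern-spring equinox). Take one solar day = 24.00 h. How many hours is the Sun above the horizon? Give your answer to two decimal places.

Solar declination: sin δ = sin ε · sin L_s = sin 23.44° × sin 201.9° = -0.14837, so δ = -8.532°.
cos h₀ = −tan ϕ · tan δ = −tan(+28.7°) × tan(-8.532°) = 0.0821, so h₀ = 1.4886 rad = 85.29°.
Daylight = 2h₀/(2π) × 24.00 h = (1.4886/π) × 24.00 = 11.37 h.

11.37 h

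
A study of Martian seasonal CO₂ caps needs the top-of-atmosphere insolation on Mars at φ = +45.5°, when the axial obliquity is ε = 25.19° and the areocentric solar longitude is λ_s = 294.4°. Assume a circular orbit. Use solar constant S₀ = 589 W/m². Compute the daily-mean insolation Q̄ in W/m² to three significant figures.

sin δ = sin 25.19° × sin 294.4° = -0.38761, so δ = -22.806°.
cos H₀ = −tan(+45.5°) tan(-22.806°) = 0.4279, H₀ = 1.1286 rad.
Bracket: H₀ sin φ sin δ + cos φ cos δ sin H₀ = 1.1286×0.71325×-0.38761 + 0.70091×0.92182×0.90384 = -0.312016 + 0.583983 = 0.271967.
Q̄ = (S₀/π) × [bracket] = (589/π) × 0.271967 = 50.99 W/m².

Q̄ ≈ 51.0 W/m²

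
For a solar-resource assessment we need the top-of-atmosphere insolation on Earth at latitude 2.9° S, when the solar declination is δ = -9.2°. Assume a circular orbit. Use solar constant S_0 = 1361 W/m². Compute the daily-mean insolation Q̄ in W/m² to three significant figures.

cos h₀ = −tan(-2.9°) tan(-9.200°) = -0.0082, h₀ = 1.5790 rad.
Bracket: h₀ sin ϕ sin δ + cos ϕ cos δ sin h₀ = 1.5790×-0.05059×-0.15988 + 0.99872×0.98714×0.99997 = 0.012771 + 0.985847 = 0.998618.
Q̄ = (S_0/π) × [bracket] = (1361/π) × 0.998618 = 432.6 W/m².

Q̄ ≈ 433 W/m²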